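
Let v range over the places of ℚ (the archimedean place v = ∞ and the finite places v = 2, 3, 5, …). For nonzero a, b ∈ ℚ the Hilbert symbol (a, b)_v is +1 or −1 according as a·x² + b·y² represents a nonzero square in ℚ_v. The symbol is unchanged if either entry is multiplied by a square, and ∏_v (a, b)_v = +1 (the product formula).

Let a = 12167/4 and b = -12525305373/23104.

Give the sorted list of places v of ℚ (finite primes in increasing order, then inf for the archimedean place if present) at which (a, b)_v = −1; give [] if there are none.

(a, b) ≡ (23, -98277) mod (ℚ^×)²; places V = {2, 3, 7, 17, 19, 23, 41, 47, ∞}.
(a,b)_7: α=0, u≡2; β=2, v≡3 (mod 7); (2|7)=+1, (3|7)=-1; sign (−1)^0·+1^2·-1^0 = +1.
(a,b)_∞: sgn(23)=+, sgn(-98277)=−, so +1.
(a,b)_17: α=0, u≡3; β=3, v≡1 (mod 17); (3|17)=-1, (1|17)=+1; sign (−1)^0·-1^3·+1^0 = -1.
(a,b)_23: α=3, u≡6; β=0, v≡1 (mod 23); (6|23)=+1, (1|23)=+1; sign (−1)^0·+1^0·+1^3 = +1.
(a,b)_41: α=0, u≡18; β=1, v≡22 (mod 41); (18|41)=+1, (22|41)=-1; sign (−1)^0·+1^1·-1^0 = +1.
(a,b)_3: α=0, u≡2; β=3, v≡1 (mod 3); (2|3)=-1, (1|3)=+1; sign (−1)^0·-1^3·+1^0 = -1.
(a,b)_19: α=0, u≡16; β=-2, v≡12 (mod 19); (16|19)=+1, (12|19)=-1; sign (−1)^0·+1^-2·-1^0 = +1.
(a,b)_47: α=0, u≡22; β=1, v≡18 (mod 47); (22|47)=-1, (18|47)=+1; sign (−1)^0·-1^1·+1^0 = -1.
(a,b)_2: α=-2, β=-6; u≡7, v≡3 (mod 8); ε(u)ε(v)=1·1, αω(v)=-2·1, βω(u)=-6·0; sum ≡ 1  ⇒  -1.
Ram(23, -98277) = {2, 3, 17, 47}; no ℚ_2-point on the conic.

[2, 3, 17, 47]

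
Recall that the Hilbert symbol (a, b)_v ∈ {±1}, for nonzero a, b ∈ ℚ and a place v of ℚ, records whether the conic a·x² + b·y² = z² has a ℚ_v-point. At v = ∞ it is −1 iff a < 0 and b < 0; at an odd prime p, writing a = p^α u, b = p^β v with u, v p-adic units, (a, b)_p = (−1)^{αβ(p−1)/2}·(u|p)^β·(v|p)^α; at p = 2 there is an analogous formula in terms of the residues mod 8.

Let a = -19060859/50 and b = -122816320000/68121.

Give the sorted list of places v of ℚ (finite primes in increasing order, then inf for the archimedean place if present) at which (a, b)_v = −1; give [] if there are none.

Mod squares: a ≡ -22678, b ≡ -767602. Check v ∈ {∞, 2, 3, 5, 11, 17, 23, 29, 37, 41}.
v=29: a=29^1·(≡20), b=29^-2·(≡6) mod 29; (20|29)=+1, (6|29)=+1; (−1)^{1·-2·14}·(+1)^-2·(+1)^1 = +1.
v=3: a=3^0·(≡2), b=3^-4·(≡2) mod 3; (2|3)=-1, (2|3)=-1; (−1)^{0·-4·1}·(-1)^-4·(-1)^0 = +1.
v=5: a=5^-2·(≡3), b=5^4·(≡3) mod 5; (3|5)=-1, (3|5)=-1; (−1)^{-2·4·2}·(-1)^4·(-1)^-2 = +1.
v=2: v_2(a)=-1, v_2(b)=9; units ≡ 5, 7 (mod 8); ε·ε+αω+βω = 0·1+-1·0+9·1 ≡ 1  ⇒  (a,b)_2 = -1.
v=∞: -22678 < 0 and -767602 < 0  ⇒  (a,b)_∞ = -1.
v=41: a=41^2·(≡2), b=41^1·(≡34) mod 41; (2|41)=+1, (34|41)=-1; (−1)^{2·1·20}·(+1)^1·(-1)^2 = +1.
v=17: a=17^1·(≡9), b=17^0·(≡2) mod 17; (9|17)=+1, (2|17)=+1; (−1)^{1·0·8}·(+1)^0·(+1)^1 = +1.
v=11: a=11^0·(≡3), b=11^1·(≡6) mod 11; (3|11)=+1, (6|11)=-1; (−1)^{0·1·5}·(+1)^1·(-1)^0 = +1.
v=37: a=37^0·(≡36), b=37^1·(≡33) mod 37; (36|37)=+1, (33|37)=+1; (−1)^{0·1·18}·(+1)^1·(+1)^0 = +1.
v=23: a=23^1·(≡18), b=23^1·(≡7) mod 23; (18|23)=+1, (7|23)=-1; (−1)^{1·1·11}·(+1)^1·(-1)^1 = +1.
|Ram(-22678, -767602)| = 2, even; anisotropic at {2, ∞}.

[2, inf]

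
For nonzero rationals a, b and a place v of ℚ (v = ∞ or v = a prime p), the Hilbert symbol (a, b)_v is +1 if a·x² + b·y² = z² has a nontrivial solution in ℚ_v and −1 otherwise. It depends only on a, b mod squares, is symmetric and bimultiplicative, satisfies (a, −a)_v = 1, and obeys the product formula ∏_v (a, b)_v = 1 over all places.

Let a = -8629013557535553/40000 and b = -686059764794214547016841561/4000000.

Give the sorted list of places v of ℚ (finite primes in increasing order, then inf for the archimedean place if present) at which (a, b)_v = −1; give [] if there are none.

[2, 3, 7, 17, 29, inf]

Mod squares: a ≡ -10353, b ≡ -561. Check v ∈ {∞, 2, 3, 5, 7, 11, 13, 17, 29}.
v=3: a=3^11·(≡2), b=3^17·(≡2) mod 3; (2|3)=-1, (2|3)=-1; (−1)^{11·17·1}·(-1)^17·(-1)^11 = -1.
v=5: a=5^-4·(≡3), b=5^-6·(≡4) mod 5; (3|5)=-1, (4|5)=+1; (−1)^{-4·-6·2}·(-1)^-6·(+1)^-4 = +1.
v=2: v_2(a)=-6, v_2(b)=-8; units ≡ 7, 7 (mod 8); ε·ε+αω+βω = 1·1+-6·0+-8·0 ≡ 1  ⇒  (a,b)_2 = -1.
v=17: a=17^5·(≡7), b=17^7·(≡9) mod 17; (7|17)=-1, (9|17)=+1; (−1)^{5·7·8}·(-1)^7·(+1)^5 = -1.
v=13: a=13^2·(≡5), b=13^4·(≡8) mod 13; (5|13)=-1, (8|13)=-1; (−1)^{2·4·6}·(-1)^4·(-1)^2 = +1.
v=∞: -10353 < 0 and -561 < 0  ⇒  (a,b)_∞ = -1.
v=7: a=7^1·(≡5), b=7^2·(≡6) mod 7; (5|7)=-1, (6|7)=-1; (−1)^{1·2·3}·(-1)^2·(-1)^1 = -1.
v=29: a=29^1·(≡25), b=29^2·(≡8) mod 29; (25|29)=+1, (8|29)=-1; (−1)^{1·2·14}·(+1)^2·(-1)^1 = -1.
v=11: a=11^0·(≡4), b=11^1·(≡5) mod 11; (4|11)=+1, (5|11)=+1; (−1)^{0·1·5}·(+1)^1·(+1)^0 = +1.
|Ram(-10353, -561)| = 6, even; anisotropic at {2, 3, 7, 17, 29, ∞}.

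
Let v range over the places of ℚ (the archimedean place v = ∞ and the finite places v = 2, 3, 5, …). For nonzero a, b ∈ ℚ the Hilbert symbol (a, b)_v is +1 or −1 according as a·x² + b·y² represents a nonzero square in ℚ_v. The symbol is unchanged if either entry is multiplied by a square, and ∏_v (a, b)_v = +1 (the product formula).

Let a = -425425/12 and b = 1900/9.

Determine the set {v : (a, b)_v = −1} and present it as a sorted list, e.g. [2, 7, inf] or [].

[7, 11, 13, 19]

(a, b) ≡ (-51051, 19) mod (ℚ^×)²; places V = {2, 3, 5, 7, 11, 13, 17, 19, ∞}.
(a,b)_13: α=1, u≡4; β=0, v≡6 (mod 13); (4|13)=+1, (6|13)=-1; sign (−1)^0·+1^0·-1^1 = -1.
(a,b)_3: α=-1, u≡2; β=-2, v≡1 (mod 3); (2|3)=-1, (1|3)=+1; sign (−1)^0·-1^-2·+1^-1 = +1.
(a,b)_∞: sgn(-51051)=−, sgn(19)=+, so +1.
(a,b)_11: α=1, u≡1; β=0, v≡7 (mod 11); (1|11)=+1, (7|11)=-1; sign (−1)^0·+1^0·-1^1 = -1.
(a,b)_2: α=-2, β=2; u≡5, v≡3 (mod 8); ε(u)ε(v)=0·1, αω(v)=-2·1, βω(u)=2·1; sum ≡ 0  ⇒  +1.
(a,b)_5: α=2, u≡4; β=2, v≡4 (mod 5); (4|5)=+1, (4|5)=+1; sign (−1)^0·+1^2·+1^2 = +1.
(a,b)_17: α=1, u≡7; β=0, v≡9 (mod 17); (7|17)=-1, (9|17)=+1; sign (−1)^0·-1^0·+1^1 = +1.
(a,b)_7: α=1, u≡4; β=0, v≡5 (mod 7); (4|7)=+1, (5|7)=-1; sign (−1)^0·+1^0·-1^1 = -1.
(a,b)_19: α=0, u≡13; β=1, v≡9 (mod 19); (13|19)=-1, (9|19)=+1; sign (−1)^0·-1^1·+1^0 = -1.
Ram(-51051, 19) = {7, 11, 13, 19}; no ℚ_7-point on the conic.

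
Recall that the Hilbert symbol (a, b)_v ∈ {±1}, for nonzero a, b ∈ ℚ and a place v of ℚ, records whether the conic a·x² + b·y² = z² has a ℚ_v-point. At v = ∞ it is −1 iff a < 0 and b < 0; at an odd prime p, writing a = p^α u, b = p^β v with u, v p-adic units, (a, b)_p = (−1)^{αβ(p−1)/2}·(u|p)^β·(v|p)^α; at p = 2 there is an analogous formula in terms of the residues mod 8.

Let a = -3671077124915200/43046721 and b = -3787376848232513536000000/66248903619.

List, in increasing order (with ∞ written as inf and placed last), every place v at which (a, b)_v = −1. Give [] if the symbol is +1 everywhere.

[2, inf]

Mod squares: a ≡ -13, b ≡ -589. Check v ∈ {∞, 2, 3, 5, 7, 11, 13, 19, 31}.
v=13: a=13^1·(≡12), b=13^2·(≡12) mod 13; (12|13)=+1, (12|13)=+1; (−1)^{1·2·6}·(+1)^2·(+1)^1 = +1.
v=7: a=7^2·(≡4), b=7^2·(≡3) mod 7; (4|7)=+1, (3|7)=-1; (−1)^{2·2·3}·(+1)^2·(-1)^2 = +1.
v=∞: -13 < 0 and -589 < 0  ⇒  (a,b)_∞ = -1.
v=19: a=19^0·(≡6), b=19^-1·(≡16) mod 19; (6|19)=+1, (16|19)=+1; (−1)^{0·-1·9}·(+1)^-1·(+1)^0 = +1.
v=2: v_2(a)=14, v_2(b)=26; units ≡ 3, 3 (mod 8); ε·ε+αω+βω = 1·1+14·1+26·1 ≡ 1  ⇒  (a,b)_2 = -1.
v=5: a=5^2·(≡2), b=5^6·(≡4) mod 5; (2|5)=-1, (4|5)=+1; (−1)^{2·6·2}·(-1)^6·(+1)^2 = +1.
v=31: a=31^2·(≡2), b=31^3·(≡26) mod 31; (2|31)=+1, (26|31)=-1; (−1)^{2·3·15}·(+1)^3·(-1)^2 = +1.
v=11: a=11^4·(≡9), b=11^4·(≡9) mod 11; (9|11)=+1, (9|11)=+1; (−1)^{4·4·5}·(+1)^4·(+1)^4 = +1.
v=3: a=3^-16·(≡2), b=3^-20·(≡2) mod 3; (2|3)=-1, (2|3)=-1; (−1)^{-16·-20·1}·(-1)^-20·(-1)^-16 = +1.
Ram(-13, -589) = {2, ∞}; no ℚ_2-point on the conic.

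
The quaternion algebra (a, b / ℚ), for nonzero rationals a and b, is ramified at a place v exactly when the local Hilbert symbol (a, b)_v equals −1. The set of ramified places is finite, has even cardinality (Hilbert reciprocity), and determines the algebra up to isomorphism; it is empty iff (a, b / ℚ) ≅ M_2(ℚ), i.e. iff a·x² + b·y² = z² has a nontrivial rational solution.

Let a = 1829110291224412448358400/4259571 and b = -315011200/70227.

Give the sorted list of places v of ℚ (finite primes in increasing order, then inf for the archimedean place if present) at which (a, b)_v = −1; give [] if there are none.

(a, b) ≡ (29274, -246) mod (ℚ^×)²; places V = {2, 3, 5, 7, 17, 41, ∞}.
(a,b)_17: α=-5, u≡14; β=-2, v≡15 (mod 17); (14|17)=-1, (15|17)=+1; sign (−1)^0·-1^-2·+1^-5 = +1.
(a,b)_41: α=3, u≡29; β=1, v≡35 (mod 41); (29|41)=-1, (35|41)=-1; sign (−1)^0·-1^1·-1^3 = +1.
(a,b)_7: α=11, u≡5; β=4, v≡5 (mod 7); (5|7)=-1, (5|7)=-1; sign (−1)^0·-1^4·-1^11 = -1.
(a,b)_3: α=-1, u≡2; β=-5, v≡2 (mod 3); (2|3)=-1, (2|3)=-1; sign (−1)^1·-1^-5·-1^-1 = -1.
(a,b)_∞: sgn(29274)=+, sgn(-246)=−, so +1.
(a,b)_2: α=29, β=7; u≡5, v≡5 (mod 8); ε(u)ε(v)=0·0, αω(v)=29·1, βω(u)=7·1; sum ≡ 0  ⇒  +1.
(a,b)_5: α=2, u≡1; β=2, v≡1 (mod 5); (1|5)=+1, (1|5)=+1; sign (−1)^0·+1^2·+1^2 = +1.
(29274, -246 / ℚ) ramifies at {3, 7}: a division algebra.

[3, 7]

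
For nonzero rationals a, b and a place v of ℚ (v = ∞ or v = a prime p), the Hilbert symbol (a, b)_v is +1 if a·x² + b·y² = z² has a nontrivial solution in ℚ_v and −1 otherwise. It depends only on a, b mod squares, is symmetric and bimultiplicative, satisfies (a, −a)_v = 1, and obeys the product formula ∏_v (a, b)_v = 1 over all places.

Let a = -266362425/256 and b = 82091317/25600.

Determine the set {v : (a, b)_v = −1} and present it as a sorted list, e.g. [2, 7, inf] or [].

(a, b) ≡ (-131537, 5797) mod (ℚ^×)²; places V = {2, 3, 5, 7, 11, 17, 19, 23, 31, 43, ∞}.
(a,b)_7: α=1, u≡2; β=2, v≡2 (mod 7); (2|7)=+1, (2|7)=+1; sign (−1)^0·+1^2·+1^1 = +1.
(a,b)_3: α=4, u≡1; β=0, v≡1 (mod 3); (1|3)=+1, (1|3)=+1; sign (−1)^0·+1^0·+1^4 = +1.
(a,b)_17: α=0, u≡1; β=3, v≡1 (mod 17); (1|17)=+1, (1|17)=+1; sign (−1)^0·+1^3·+1^0 = +1.
(a,b)_∞: sgn(-131537)=−, sgn(5797)=+, so +1.
(a,b)_5: α=2, u≡3; β=-2, v≡3 (mod 5); (3|5)=-1, (3|5)=-1; sign (−1)^0·-1^-2·-1^2 = +1.
(a,b)_11: α=0, u≡4; β=1, v≡6 (mod 11); (4|11)=+1, (6|11)=-1; sign (−1)^0·+1^1·-1^0 = +1.
(a,b)_23: α=1, u≡18; β=0, v≡16 (mod 23); (18|23)=+1, (16|23)=+1; sign (−1)^0·+1^0·+1^1 = +1.
(a,b)_2: α=-8, β=-10; u≡7, v≡5 (mod 8); ε(u)ε(v)=1·0, αω(v)=-8·1, βω(u)=-10·0; sum ≡ 0  ⇒  +1.
(a,b)_19: α=1, u≡2; β=0, v≡18 (mod 19); (2|19)=-1, (18|19)=-1; sign (−1)^0·-1^0·-1^1 = -1.
(a,b)_43: α=1, u≡12; β=0, v≡4 (mod 43); (12|43)=-1, (4|43)=+1; sign (−1)^0·-1^0·+1^1 = +1.
(a,b)_31: α=0, u≡26; β=1, v≡1 (mod 31); (26|31)=-1, (1|31)=+1; sign (−1)^0·-1^1·+1^0 = -1.
Ram(-131537, 5797) = {19, 31}; no ℚ_19-point on the conic.

[19, 31]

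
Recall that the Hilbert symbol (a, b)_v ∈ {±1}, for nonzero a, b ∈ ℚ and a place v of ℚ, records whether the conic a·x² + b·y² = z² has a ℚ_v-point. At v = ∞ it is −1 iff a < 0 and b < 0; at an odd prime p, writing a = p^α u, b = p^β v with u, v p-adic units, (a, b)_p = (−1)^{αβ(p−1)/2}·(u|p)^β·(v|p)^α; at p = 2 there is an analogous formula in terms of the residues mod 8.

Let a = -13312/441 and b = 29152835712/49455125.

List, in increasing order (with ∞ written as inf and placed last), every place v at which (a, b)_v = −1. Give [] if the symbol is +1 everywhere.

[2, 5]

Mod squares: a ≡ -13, b ≡ 10010. Check v ∈ {∞, 2, 3, 5, 7, 11, 13, 17, 37, 53}.
v=7: a=7^-2·(≡1), b=7^1·(≡1) mod 7; (1|7)=+1, (1|7)=+1; (−1)^{-2·1·3}·(+1)^1·(+1)^-2 = +1.
v=53: a=53^0·(≡40), b=53^2·(≡4) mod 53; (40|53)=+1, (4|53)=+1; (−1)^{0·2·26}·(+1)^2·(+1)^0 = +1.
v=11: a=11^0·(≡9), b=11^1·(≡10) mod 11; (9|11)=+1, (10|11)=-1; (−1)^{0·1·5}·(+1)^1·(-1)^0 = +1.
v=∞: -13 < 0 and 10010 > 0  ⇒  (a,b)_∞ = +1.
v=5: a=5^0·(≡3), b=5^-3·(≡2) mod 5; (3|5)=-1, (2|5)=-1; (−1)^{0·-3·2}·(-1)^-3·(-1)^0 = -1.
v=17: a=17^0·(≡1), b=17^-2·(≡11) mod 17; (1|17)=+1, (11|17)=-1; (−1)^{0·-2·8}·(+1)^-2·(-1)^0 = +1.
v=3: a=3^-2·(≡2), b=3^4·(≡2) mod 3; (2|3)=-1, (2|3)=-1; (−1)^{-2·4·1}·(-1)^4·(-1)^-2 = +1.
v=37: a=37^0·(≡22), b=37^-2·(≡2) mod 37; (22|37)=-1, (2|37)=-1; (−1)^{0·-2·18}·(-1)^-2·(-1)^0 = +1.
v=13: a=13^1·(≡10), b=13^1·(≡9) mod 13; (10|13)=+1, (9|13)=+1; (−1)^{1·1·6}·(+1)^1·(+1)^1 = +1.
v=2: v_2(a)=10, v_2(b)=7; units ≡ 3, 5 (mod 8); ε·ε+αω+βω = 1·0+10·1+7·1 ≡ 1  ⇒  (a,b)_2 = -1.
(-13, 10010 / ℚ) ramifies at {2, 5}: a division algebra.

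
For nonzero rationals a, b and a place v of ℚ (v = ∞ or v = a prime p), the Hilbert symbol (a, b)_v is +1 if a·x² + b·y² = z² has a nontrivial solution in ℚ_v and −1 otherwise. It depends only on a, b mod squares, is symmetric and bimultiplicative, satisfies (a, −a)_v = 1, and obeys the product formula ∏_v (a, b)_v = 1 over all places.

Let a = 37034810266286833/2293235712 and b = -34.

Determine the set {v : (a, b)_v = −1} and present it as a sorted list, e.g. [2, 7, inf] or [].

Mod squares: a ≡ 51051, b ≡ -34. Check v ∈ {∞, 2, 3, 7, 11, 13, 17, 23}.
v=13: a=13^1·(≡3), b=13^0·(≡5) mod 13; (3|13)=+1, (5|13)=-1; (−1)^{1·0·6}·(+1)^0·(-1)^1 = -1.
v=7: a=7^7·(≡5), b=7^0·(≡1) mod 7; (5|7)=-1, (1|7)=+1; (−1)^{7·0·3}·(-1)^0·(+1)^7 = +1.
v=17: a=17^3·(≡5), b=17^1·(≡15) mod 17; (5|17)=-1, (15|17)=+1; (−1)^{3·1·8}·(-1)^1·(+1)^3 = -1.
v=11: a=11^3·(≡2), b=11^0·(≡10) mod 11; (2|11)=-1, (10|11)=-1; (−1)^{3·0·5}·(-1)^0·(-1)^3 = -1.
v=23: a=23^2·(≡14), b=23^0·(≡12) mod 23; (14|23)=-1, (12|23)=+1; (−1)^{2·0·11}·(-1)^0·(+1)^2 = +1.
v=3: a=3^-7·(≡1), b=3^0·(≡2) mod 3; (1|3)=+1, (2|3)=-1; (−1)^{-7·0·1}·(+1)^0·(-1)^-7 = -1.
v=2: v_2(a)=-20, v_2(b)=1; units ≡ 3, 7 (mod 8); ε·ε+αω+βω = 1·1+-20·0+1·1 ≡ 0  ⇒  (a,b)_2 = +1.
v=∞: 51051 > 0 and -34 < 0  ⇒  (a,b)_∞ = +1.
Ram(51051, -34) = {3, 11, 13, 17}; no ℚ_3-point on the conic.

[3, 11, 13, 17]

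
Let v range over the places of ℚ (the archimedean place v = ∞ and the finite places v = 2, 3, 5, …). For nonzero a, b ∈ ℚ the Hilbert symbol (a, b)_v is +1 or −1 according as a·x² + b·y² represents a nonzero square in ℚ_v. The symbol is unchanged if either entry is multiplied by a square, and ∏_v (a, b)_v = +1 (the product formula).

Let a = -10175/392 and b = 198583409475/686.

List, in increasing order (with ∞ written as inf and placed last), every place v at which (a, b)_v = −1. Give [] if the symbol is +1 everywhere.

[2, 7, 11, 29, 37, 43]

(a, b) ≡ (-814, 9025786) mod (ℚ^×)²; places V = {2, 3, 5, 7, 11, 29, 37, 43, 47, ∞}.
(a,b)_43: α=0, u≡29; β=1, v≡26 (mod 43); (29|43)=-1, (26|43)=-1; sign (−1)^0·-1^1·-1^0 = -1.
(a,b)_2: α=-3, β=-1; u≡1, v≡5 (mod 8); ε(u)ε(v)=0·0, αω(v)=-3·1, βω(u)=-1·0; sum ≡ 1  ⇒  -1.
(a,b)_7: α=-2, u≡3; β=-3, v≡5 (mod 7); (3|7)=-1, (5|7)=-1; sign (−1)^0·-1^-3·-1^-2 = -1.
(a,b)_47: α=0, u≡25; β=1, v≡15 (mod 47); (25|47)=+1, (15|47)=-1; sign (−1)^0·+1^1·-1^0 = +1.
(a,b)_5: α=2, u≡4; β=2, v≡4 (mod 5); (4|5)=+1, (4|5)=+1; sign (−1)^0·+1^2·+1^2 = +1.
(a,b)_37: α=1, u≡6; β=2, v≡22 (mod 37); (6|37)=-1, (22|37)=-1; sign (−1)^0·-1^2·-1^1 = -1.
(a,b)_11: α=1, u≡3; β=1, v≡9 (mod 11); (3|11)=+1, (9|11)=+1; sign (−1)^1·+1^1·+1^1 = -1.
(a,b)_∞: sgn(-814)=−, sgn(9025786)=+, so +1.
(a,b)_29: α=0, u≡8; β=1, v≡25 (mod 29); (8|29)=-1, (25|29)=+1; sign (−1)^0·-1^1·+1^0 = -1.
(a,b)_3: α=0, u≡2; β=2, v≡1 (mod 3); (2|3)=-1, (1|3)=+1; sign (−1)^0·-1^2·+1^0 = +1.
Ram(-814, 9025786) = {2, 7, 11, 29, 37, 43}; no ℚ_2-point on the conic.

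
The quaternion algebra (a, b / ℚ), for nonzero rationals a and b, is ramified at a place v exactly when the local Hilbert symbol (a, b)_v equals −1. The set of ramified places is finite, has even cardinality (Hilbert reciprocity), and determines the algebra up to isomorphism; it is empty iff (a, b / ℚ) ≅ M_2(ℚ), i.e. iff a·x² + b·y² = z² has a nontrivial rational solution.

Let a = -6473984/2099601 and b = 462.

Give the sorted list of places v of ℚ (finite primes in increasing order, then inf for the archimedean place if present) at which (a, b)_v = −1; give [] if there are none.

Mod squares: a ≡ -209, b ≡ 462. Check v ∈ {∞, 2, 3, 7, 11, 19, 23}.
v=∞: -209 < 0 and 462 > 0  ⇒  (a,b)_∞ = +1.
v=7: a=7^-2·(≡4), b=7^1·(≡3) mod 7; (4|7)=+1, (3|7)=-1; (−1)^{-2·1·3}·(+1)^1·(-1)^-2 = +1.
v=2: v_2(a)=8, v_2(b)=1; units ≡ 7, 7 (mod 8); ε·ε+αω+βω = 1·1+8·0+1·0 ≡ 1  ⇒  (a,b)_2 = -1.
v=11: a=11^3·(≡1), b=11^1·(≡9) mod 11; (1|11)=+1, (9|11)=+1; (−1)^{3·1·5}·(+1)^1·(+1)^3 = -1.
v=3: a=3^-4·(≡1), b=3^1·(≡1) mod 3; (1|3)=+1, (1|3)=+1; (−1)^{-4·1·1}·(+1)^1·(+1)^-4 = +1.
v=23: a=23^-2·(≡22), b=23^0·(≡2) mod 23; (22|23)=-1, (2|23)=+1; (−1)^{-2·0·11}·(-1)^0·(+1)^-2 = +1.
v=19: a=19^1·(≡8), b=19^0·(≡6) mod 19; (8|19)=-1, (6|19)=+1; (−1)^{1·0·9}·(-1)^0·(+1)^1 = +1.
|Ram(-209, 462)| = 2, even; anisotropic at {2, 11}.

[2, 11]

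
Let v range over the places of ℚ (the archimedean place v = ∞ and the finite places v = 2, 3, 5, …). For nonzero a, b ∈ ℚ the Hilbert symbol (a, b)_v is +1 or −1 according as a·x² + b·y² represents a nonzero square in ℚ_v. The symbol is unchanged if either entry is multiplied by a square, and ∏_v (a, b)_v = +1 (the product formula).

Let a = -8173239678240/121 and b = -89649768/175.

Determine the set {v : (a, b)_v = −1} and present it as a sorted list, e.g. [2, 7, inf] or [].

(a, b) ≡ (-690, -966) mod (ℚ^×)²; places V = {2, 3, 5, 7, 11, 13, 23, 31, ∞}.
(a,b)_5: α=1, u≡2; β=-2, v≡1 (mod 5); (2|5)=-1, (1|5)=+1; sign (−1)^0·-1^-2·+1^1 = +1.
(a,b)_7: α=2, u≡5; β=-1, v≡4 (mod 7); (5|7)=-1, (4|7)=+1; sign (−1)^0·-1^-1·+1^2 = -1.
(a,b)_2: α=5, β=3; u≡7, v≡5 (mod 8); ε(u)ε(v)=1·0, αω(v)=5·1, βω(u)=3·0; sum ≡ 1  ⇒  -1.
(a,b)_23: α=3, u≡4; β=1, v≡16 (mod 23); (4|23)=+1, (16|23)=+1; sign (−1)^1·+1^1·+1^3 = -1.
(a,b)_∞: sgn(-690)=−, sgn(-966)=−, so -1.
(a,b)_3: α=1, u≡1; β=1, v≡2 (mod 3); (1|3)=+1, (2|3)=-1; sign (−1)^1·+1^1·-1^1 = +1.
(a,b)_31: α=0, u≡15; β=2, v≡29 (mod 31); (15|31)=-1, (29|31)=-1; sign (−1)^0·-1^2·-1^0 = +1.
(a,b)_11: α=-2, u≡1; β=0, v≡10 (mod 11); (1|11)=+1, (10|11)=-1; sign (−1)^0·+1^0·-1^-2 = +1.
(a,b)_13: α=4, u≡4; β=2, v≡1 (mod 13); (4|13)=+1, (1|13)=+1; sign (−1)^0·+1^2·+1^4 = +1.
|Ram(-690, -966)| = 4, even; anisotropic at {2, 7, 23, ∞}.

[2, 7, 23, inf]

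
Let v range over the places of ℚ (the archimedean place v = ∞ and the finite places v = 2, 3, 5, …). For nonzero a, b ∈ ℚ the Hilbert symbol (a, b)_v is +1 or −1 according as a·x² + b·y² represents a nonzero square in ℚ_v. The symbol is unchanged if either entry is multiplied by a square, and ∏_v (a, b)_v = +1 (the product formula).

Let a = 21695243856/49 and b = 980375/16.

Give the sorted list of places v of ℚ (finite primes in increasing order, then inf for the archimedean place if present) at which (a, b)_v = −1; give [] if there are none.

Mod squares: a ≡ 69, b ≡ 39215. Check v ∈ {∞, 2, 3, 5, 7, 11, 13, 23, 31}.
v=5: a=5^0·(≡4), b=5^3·(≡3) mod 5; (4|5)=+1, (3|5)=-1; (−1)^{0·3·2}·(+1)^3·(-1)^0 = +1.
v=∞: 69 > 0 and 39215 > 0  ⇒  (a,b)_∞ = +1.
v=3: a=3^1·(≡2), b=3^0·(≡2) mod 3; (2|3)=-1, (2|3)=-1; (−1)^{1·0·1}·(-1)^0·(-1)^1 = -1.
v=11: a=11^2·(≡4), b=11^1·(≡5) mod 11; (4|11)=+1, (5|11)=+1; (−1)^{2·1·5}·(+1)^1·(+1)^2 = +1.
v=23: a=23^1·(≡1), b=23^1·(≡9) mod 23; (1|23)=+1, (9|23)=+1; (−1)^{1·1·11}·(+1)^1·(+1)^1 = -1.
v=2: v_2(a)=4, v_2(b)=-4; units ≡ 5, 7 (mod 8); ε·ε+αω+βω = 0·1+4·0+-4·1 ≡ 0  ⇒  (a,b)_2 = +1.
v=31: a=31^2·(≡28), b=31^1·(≡10) mod 31; (28|31)=+1, (10|31)=+1; (−1)^{2·1·15}·(+1)^1·(+1)^2 = +1.
v=7: a=7^-2·(≡6), b=7^0·(≡2) mod 7; (6|7)=-1, (2|7)=+1; (−1)^{-2·0·3}·(-1)^0·(+1)^-2 = +1.
v=13: a=13^2·(≡3), b=13^0·(≡2) mod 13; (3|13)=+1, (2|13)=-1; (−1)^{2·0·6}·(+1)^0·(-1)^2 = +1.
|Ram(69, 39215)| = 2, even; anisotropic at {3, 23}.

[3, 23]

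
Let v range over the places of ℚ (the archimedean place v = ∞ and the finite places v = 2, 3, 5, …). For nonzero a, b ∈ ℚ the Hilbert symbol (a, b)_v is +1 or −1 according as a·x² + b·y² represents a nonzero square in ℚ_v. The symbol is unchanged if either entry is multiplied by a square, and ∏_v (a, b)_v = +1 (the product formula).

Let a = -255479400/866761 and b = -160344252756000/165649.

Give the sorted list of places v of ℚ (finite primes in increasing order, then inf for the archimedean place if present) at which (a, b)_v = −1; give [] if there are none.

[29, inf]

Mod squares: a ≡ -2346, b ≡ -290. Check v ∈ {∞, 2, 3, 5, 7, 11, 17, 19, 23, 29, 37}.
v=29: a=29^0·(≡21), b=29^1·(≡2) mod 29; (21|29)=-1, (2|29)=-1; (−1)^{0·1·14}·(-1)^1·(-1)^0 = -1.
v=11: a=11^2·(≡10), b=11^-2·(≡10) mod 11; (10|11)=-1, (10|11)=-1; (−1)^{2·-2·5}·(-1)^-2·(-1)^2 = +1.
v=2: v_2(a)=3, v_2(b)=5; units ≡ 3, 7 (mod 8); ε·ε+αω+βω = 1·1+3·0+5·1 ≡ 0  ⇒  (a,b)_2 = +1.
v=37: a=37^0·(≡24), b=37^-2·(≡19) mod 37; (24|37)=-1, (19|37)=-1; (−1)^{0·-2·18}·(-1)^-2·(-1)^0 = +1.
v=7: a=7^-4·(≡5), b=7^0·(≡2) mod 7; (5|7)=-1, (2|7)=+1; (−1)^{-4·0·3}·(-1)^0·(+1)^-4 = +1.
v=17: a=17^1·(≡13), b=17^2·(≡16) mod 17; (13|17)=+1, (16|17)=+1; (−1)^{1·2·8}·(+1)^2·(+1)^1 = +1.
v=19: a=19^-2·(≡13), b=19^0·(≡13) mod 19; (13|19)=-1, (13|19)=-1; (−1)^{-2·0·9}·(-1)^0·(-1)^-2 = +1.
v=∞: -2346 < 0 and -290 < 0  ⇒  (a,b)_∞ = -1.
v=23: a=23^1·(≡16), b=23^0·(≡1) mod 23; (16|23)=+1, (1|23)=+1; (−1)^{1·0·11}·(+1)^0·(+1)^1 = +1.
v=5: a=5^2·(≡4), b=5^3·(≡3) mod 5; (4|5)=+1, (3|5)=-1; (−1)^{2·3·2}·(+1)^3·(-1)^2 = +1.
v=3: a=3^3·(≡1), b=3^14·(≡1) mod 3; (1|3)=+1, (1|3)=+1; (−1)^{3·14·1}·(+1)^14·(+1)^3 = +1.
(-2346, -290 / ℚ) ramifies at {29, ∞}: a division algebra.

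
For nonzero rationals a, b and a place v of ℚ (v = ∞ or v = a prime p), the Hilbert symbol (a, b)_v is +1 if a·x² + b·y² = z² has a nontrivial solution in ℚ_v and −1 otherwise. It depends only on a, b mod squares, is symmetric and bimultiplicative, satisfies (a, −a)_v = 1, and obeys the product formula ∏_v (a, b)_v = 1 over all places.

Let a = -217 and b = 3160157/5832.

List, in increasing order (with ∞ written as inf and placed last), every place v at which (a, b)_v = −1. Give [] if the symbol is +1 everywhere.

[31, 41]

(a, b) ≡ (-217, 1066) mod (ℚ^×)²; places V = {2, 3, 7, 11, 13, 31, 41, ∞}.
(a,b)_∞: sgn(-217)=−, sgn(1066)=+, so +1.
(a,b)_3: α=0, u≡2; β=-6, v≡1 (mod 3); (2|3)=-1, (1|3)=+1; sign (−1)^0·-1^-6·+1^0 = +1.
(a,b)_11: α=0, u≡3; β=2, v≡7 (mod 11); (3|11)=+1, (7|11)=-1; sign (−1)^0·+1^2·-1^0 = +1.
(a,b)_41: α=0, u≡29; β=1, v≡12 (mod 41); (29|41)=-1, (12|41)=-1; sign (−1)^0·-1^1·-1^0 = -1.
(a,b)_31: α=1, u≡24; β=0, v≡12 (mod 31); (24|31)=-1, (12|31)=-1; sign (−1)^0·-1^0·-1^1 = -1.
(a,b)_7: α=1, u≡4; β=2, v≡2 (mod 7); (4|7)=+1, (2|7)=+1; sign (−1)^0·+1^2·+1^1 = +1.
(a,b)_2: α=0, β=-3; u≡7, v≡5 (mod 8); ε(u)ε(v)=1·0, αω(v)=0·1, βω(u)=-3·0; sum ≡ 0  ⇒  +1.
(a,b)_13: α=0, u≡4; β=1, v≡10 (mod 13); (4|13)=+1, (10|13)=+1; sign (−1)^0·+1^1·+1^0 = +1.
(-217, 1066 / ℚ) ramifies at {31, 41}: a division algebra.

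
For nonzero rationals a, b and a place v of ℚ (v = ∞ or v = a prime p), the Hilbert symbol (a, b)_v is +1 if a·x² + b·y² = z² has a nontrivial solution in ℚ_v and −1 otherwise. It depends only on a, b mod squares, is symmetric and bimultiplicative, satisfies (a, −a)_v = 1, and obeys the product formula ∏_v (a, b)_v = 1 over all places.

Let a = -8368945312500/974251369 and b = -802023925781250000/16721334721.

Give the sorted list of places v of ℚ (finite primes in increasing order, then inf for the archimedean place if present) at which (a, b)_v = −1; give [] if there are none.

(a, b) ≡ (-5, -69) mod (ℚ^×)²; places V = {2, 3, 5, 7, 13, 23, 29, ∞}.
(a,b)_29: α=0, u≡13; β=-2, v≡2 (mod 29); (13|29)=+1, (2|29)=-1; sign (−1)^0·+1^-2·-1^0 = +1.
(a,b)_23: α=2, u≡12; β=3, v≡19 (mod 23); (12|23)=+1, (19|23)=-1; sign (−1)^0·+1^3·-1^2 = +1.
(a,b)_13: α=-2, u≡11; β=-2, v≡4 (mod 13); (11|13)=-1, (4|13)=+1; sign (−1)^0·-1^-2·+1^-2 = +1.
(a,b)_3: α=4, u≡1; β=3, v≡1 (mod 3); (1|3)=+1, (1|3)=+1; sign (−1)^0·+1^3·+1^4 = +1.
(a,b)_7: α=-8, u≡4; β=-6, v≡4 (mod 7); (4|7)=+1, (4|7)=+1; sign (−1)^0·+1^-6·+1^-8 = +1.
(a,b)_5: α=11, u≡1; β=16, v≡1 (mod 5); (1|5)=+1, (1|5)=+1; sign (−1)^0·+1^16·+1^11 = +1.
(a,b)_∞: sgn(-5)=−, sgn(-69)=−, so -1.
(a,b)_2: α=2, β=4; u≡3, v≡3 (mod 8); ε(u)ε(v)=1·1, αω(v)=2·1, βω(u)=4·1; sum ≡ 1  ⇒  -1.
|Ram(-5, -69)| = 2, even; anisotropic at {2, ∞}.

[2, inf]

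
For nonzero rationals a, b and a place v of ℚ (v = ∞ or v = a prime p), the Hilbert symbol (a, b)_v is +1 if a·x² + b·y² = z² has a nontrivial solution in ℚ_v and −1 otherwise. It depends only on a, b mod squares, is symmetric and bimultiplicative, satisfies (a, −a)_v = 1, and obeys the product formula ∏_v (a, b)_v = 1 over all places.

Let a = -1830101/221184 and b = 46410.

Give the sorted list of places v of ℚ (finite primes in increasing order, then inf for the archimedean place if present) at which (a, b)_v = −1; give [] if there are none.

[2, 3]

Mod squares: a ≡ -1326, b ≡ 46410. Check v ∈ {∞, 2, 3, 5, 7, 13, 17}.
v=5: a=5^0·(≡1), b=5^1·(≡2) mod 5; (1|5)=+1, (2|5)=-1; (−1)^{0·1·2}·(+1)^1·(-1)^0 = +1.
v=2: v_2(a)=-13, v_2(b)=1; units ≡ 1, 5 (mod 8); ε·ε+αω+βω = 0·0+-13·1+1·0 ≡ 1  ⇒  (a,b)_2 = -1.
v=17: a=17^1·(≡3), b=17^1·(≡10) mod 17; (3|17)=-1, (10|17)=-1; (−1)^{1·1·8}·(-1)^1·(-1)^1 = +1.
v=∞: -1326 < 0 and 46410 > 0  ⇒  (a,b)_∞ = +1.
v=13: a=13^3·(≡6), b=13^1·(≡8) mod 13; (6|13)=-1, (8|13)=-1; (−1)^{3·1·6}·(-1)^1·(-1)^3 = +1.
v=3: a=3^-3·(≡2), b=3^1·(≡2) mod 3; (2|3)=-1, (2|3)=-1; (−1)^{-3·1·1}·(-1)^1·(-1)^-3 = -1.
v=7: a=7^2·(≡2), b=7^1·(≡1) mod 7; (2|7)=+1, (1|7)=+1; (−1)^{2·1·3}·(+1)^1·(+1)^2 = +1.
Ram(-1326, 46410) = {2, 3}; no ℚ_2-point on the conic.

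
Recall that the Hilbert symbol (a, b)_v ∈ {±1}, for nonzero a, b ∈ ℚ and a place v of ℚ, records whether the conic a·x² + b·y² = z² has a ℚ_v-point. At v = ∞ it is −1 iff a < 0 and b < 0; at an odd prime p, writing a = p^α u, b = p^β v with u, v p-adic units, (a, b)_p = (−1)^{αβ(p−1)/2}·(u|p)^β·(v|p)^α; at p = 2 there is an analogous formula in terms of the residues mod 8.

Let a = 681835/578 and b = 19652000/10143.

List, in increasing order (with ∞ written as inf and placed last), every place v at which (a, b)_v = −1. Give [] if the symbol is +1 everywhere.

[2, 5]

(a, b) ≡ (230, 3910) mod (ℚ^×)²; places V = {2, 3, 5, 7, 11, 17, 23, ∞}.
(a,b)_2: α=-1, β=5; u≡3, v≡3 (mod 8); ε(u)ε(v)=1·1, αω(v)=-1·1, βω(u)=5·1; sum ≡ 1  ⇒  -1.
(a,b)_17: α=-2, u≡8; β=3, v≡2 (mod 17); (8|17)=+1, (2|17)=+1; sign (−1)^0·+1^3·+1^-2 = +1.
(a,b)_3: α=0, u≡2; β=-2, v≡1 (mod 3); (2|3)=-1, (1|3)=+1; sign (−1)^0·-1^-2·+1^0 = +1.
(a,b)_23: α=1, u≡7; β=-1, v≡16 (mod 23); (7|23)=-1, (16|23)=+1; sign (−1)^1·-1^-1·+1^1 = +1.
(a,b)_5: α=1, u≡4; β=3, v≡2 (mod 5); (4|5)=+1, (2|5)=-1; sign (−1)^0·+1^3·-1^1 = -1.
(a,b)_∞: sgn(230)=+, sgn(3910)=+, so +1.
(a,b)_11: α=2, u≡6; β=0, v≡5 (mod 11); (6|11)=-1, (5|11)=+1; sign (−1)^0·-1^0·+1^2 = +1.
(a,b)_7: α=2, u≡5; β=-2, v≡1 (mod 7); (5|7)=-1, (1|7)=+1; sign (−1)^0·-1^-2·+1^2 = +1.
Ram(230, 3910) = {2, 5}; no ℚ_2-point on the conic.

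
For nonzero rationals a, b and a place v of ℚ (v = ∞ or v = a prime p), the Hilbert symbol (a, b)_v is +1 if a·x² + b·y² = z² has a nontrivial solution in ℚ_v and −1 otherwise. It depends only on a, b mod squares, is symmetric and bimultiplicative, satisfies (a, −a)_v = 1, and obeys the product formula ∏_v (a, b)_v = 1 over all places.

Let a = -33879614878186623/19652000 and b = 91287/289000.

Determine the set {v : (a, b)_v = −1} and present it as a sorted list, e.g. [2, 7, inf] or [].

(a, b) ≡ (-6760390, 230) mod (ℚ^×)²; places V = {2, 3, 5, 7, 13, 17, 19, 23, ∞}.
(a,b)_3: α=4, u≡2; β=4, v≡2 (mod 3); (2|3)=-1, (2|3)=-1; sign (−1)^0·-1^4·-1^4 = +1.
(a,b)_17: α=-3, u≡7; β=-2, v≡1 (mod 17); (7|17)=-1, (1|17)=+1; sign (−1)^0·-1^-2·+1^-3 = +1.
(a,b)_∞: sgn(-6760390)=−, sgn(230)=+, so +1.
(a,b)_7: α=7, u≡5; β=2, v≡3 (mod 7); (5|7)=-1, (3|7)=-1; sign (−1)^0·-1^2·-1^7 = -1.
(a,b)_5: α=-3, u≡2; β=-3, v≡1 (mod 5); (2|5)=-1, (1|5)=+1; sign (−1)^0·-1^-3·+1^-3 = -1.
(a,b)_23: α=3, u≡22; β=1, v≡21 (mod 23); (22|23)=-1, (21|23)=-1; sign (−1)^1·-1^1·-1^3 = -1.
(a,b)_13: α=3, u≡1; β=0, v≡4 (mod 13); (1|13)=+1, (4|13)=+1; sign (−1)^0·+1^0·+1^3 = +1.
(a,b)_2: α=-5, β=-3; u≡5, v≡3 (mod 8); ε(u)ε(v)=0·1, αω(v)=-5·1, βω(u)=-3·1; sum ≡ 0  ⇒  +1.
(a,b)_19: α=1, u≡13; β=0, v≡3 (mod 19); (13|19)=-1, (3|19)=-1; sign (−1)^0·-1^0·-1^1 = -1.
|Ram(-6760390, 230)| = 4, even; anisotropic at {5, 7, 19, 23}.

[5, 7, 19, 23]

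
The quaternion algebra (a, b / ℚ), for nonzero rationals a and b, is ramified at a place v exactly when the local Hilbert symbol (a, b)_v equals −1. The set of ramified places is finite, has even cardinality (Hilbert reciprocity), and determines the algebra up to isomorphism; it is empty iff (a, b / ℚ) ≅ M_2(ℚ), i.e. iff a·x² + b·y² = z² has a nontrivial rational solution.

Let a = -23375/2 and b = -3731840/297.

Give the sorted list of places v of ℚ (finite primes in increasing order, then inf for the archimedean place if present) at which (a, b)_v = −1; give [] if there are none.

Mod squares: a ≡ -1870, b ≡ -39270. Check v ∈ {∞, 2, 3, 5, 7, 11, 17}.
v=11: a=11^1·(≡10), b=11^-1·(≡4) mod 11; (10|11)=-1, (4|11)=+1; (−1)^{1·-1·5}·(-1)^-1·(+1)^1 = +1.
v=7: a=7^0·(≡6), b=7^3·(≡4) mod 7; (6|7)=-1, (4|7)=+1; (−1)^{0·3·3}·(-1)^3·(+1)^0 = -1.
v=3: a=3^0·(≡2), b=3^-3·(≡2) mod 3; (2|3)=-1, (2|3)=-1; (−1)^{0·-3·1}·(-1)^-3·(-1)^0 = -1.
v=2: v_2(a)=-1, v_2(b)=7; units ≡ 1, 5 (mod 8); ε·ε+αω+βω = 0·0+-1·1+7·0 ≡ 1  ⇒  (a,b)_2 = -1.
v=∞: -1870 < 0 and -39270 < 0  ⇒  (a,b)_∞ = -1.
v=17: a=17^1·(≡1), b=17^1·(≡15) mod 17; (1|17)=+1, (15|17)=+1; (−1)^{1·1·8}·(+1)^1·(+1)^1 = +1.
v=5: a=5^3·(≡4), b=5^1·(≡1) mod 5; (4|5)=+1, (1|5)=+1; (−1)^{3·1·2}·(+1)^1·(+1)^3 = +1.
(-1870, -39270 / ℚ) ramifies at {2, 3, 7, ∞}: a division algebra.

[2, 3, 7, inf]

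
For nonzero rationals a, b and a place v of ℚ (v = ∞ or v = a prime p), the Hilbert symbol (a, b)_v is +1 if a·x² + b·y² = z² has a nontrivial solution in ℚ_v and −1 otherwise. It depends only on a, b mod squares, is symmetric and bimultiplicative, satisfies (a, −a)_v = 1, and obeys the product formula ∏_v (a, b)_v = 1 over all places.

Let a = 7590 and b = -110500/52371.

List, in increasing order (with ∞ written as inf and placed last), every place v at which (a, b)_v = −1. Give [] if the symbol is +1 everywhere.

[2, 5, 11, 13]

(a, b) ≡ (7590, -12155) mod (ℚ^×)²; places V = {2, 3, 5, 11, 13, 17, 23, ∞}.
(a,b)_23: α=1, u≡8; β=-2, v≡12 (mod 23); (8|23)=+1, (12|23)=+1; sign (−1)^0·+1^-2·+1^1 = +1.
(a,b)_11: α=1, u≡8; β=-1, v≡8 (mod 11); (8|11)=-1, (8|11)=-1; sign (−1)^1·-1^-1·-1^1 = -1.
(a,b)_13: α=0, u≡11; β=1, v≡4 (mod 13); (11|13)=-1, (4|13)=+1; sign (−1)^0·-1^1·+1^0 = -1.
(a,b)_∞: sgn(7590)=+, sgn(-12155)=−, so +1.
(a,b)_17: α=0, u≡8; β=1, v≡1 (mod 17); (8|17)=+1, (1|17)=+1; sign (−1)^0·+1^1·+1^0 = +1.
(a,b)_5: α=1, u≡3; β=3, v≡1 (mod 5); (3|5)=-1, (1|5)=+1; sign (−1)^0·-1^3·+1^1 = -1.
(a,b)_2: α=1, β=2; u≡3, v≡5 (mod 8); ε(u)ε(v)=1·0, αω(v)=1·1, βω(u)=2·1; sum ≡ 1  ⇒  -1.
(a,b)_3: α=1, u≡1; β=-2, v≡1 (mod 3); (1|3)=+1, (1|3)=+1; sign (−1)^0·+1^-2·+1^1 = +1.
Ram(7590, -12155) = {2, 5, 11, 13}; no ℚ_2-point on the conic.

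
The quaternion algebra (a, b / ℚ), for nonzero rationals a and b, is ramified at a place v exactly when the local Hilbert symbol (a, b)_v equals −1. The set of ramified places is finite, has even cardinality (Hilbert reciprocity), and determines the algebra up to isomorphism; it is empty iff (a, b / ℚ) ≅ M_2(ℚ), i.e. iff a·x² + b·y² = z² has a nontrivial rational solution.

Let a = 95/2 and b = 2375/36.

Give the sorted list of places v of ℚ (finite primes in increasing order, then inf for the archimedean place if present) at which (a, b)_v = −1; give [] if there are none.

Mod squares: a ≡ 190, b ≡ 95. Check v ∈ {∞, 2, 3, 5, 19}.
v=5: a=5^1·(≡2), b=5^3·(≡4) mod 5; (2|5)=-1, (4|5)=+1; (−1)^{1·3·2}·(-1)^3·(+1)^1 = -1.
v=19: a=19^1·(≡12), b=19^1·(≡4) mod 19; (12|19)=-1, (4|19)=+1; (−1)^{1·1·9}·(-1)^1·(+1)^1 = +1.
v=3: a=3^0·(≡1), b=3^-2·(≡2) mod 3; (1|3)=+1, (2|3)=-1; (−1)^{0·-2·1}·(+1)^-2·(-1)^0 = +1.
v=∞: 190 > 0 and 95 > 0  ⇒  (a,b)_∞ = +1.
v=2: v_2(a)=-1, v_2(b)=-2; units ≡ 7, 7 (mod 8); ε·ε+αω+βω = 1·1+-1·0+-2·0 ≡ 1  ⇒  (a,b)_2 = -1.
|Ram(190, 95)| = 2, even; anisotropic at {2, 5}.

[2, 5]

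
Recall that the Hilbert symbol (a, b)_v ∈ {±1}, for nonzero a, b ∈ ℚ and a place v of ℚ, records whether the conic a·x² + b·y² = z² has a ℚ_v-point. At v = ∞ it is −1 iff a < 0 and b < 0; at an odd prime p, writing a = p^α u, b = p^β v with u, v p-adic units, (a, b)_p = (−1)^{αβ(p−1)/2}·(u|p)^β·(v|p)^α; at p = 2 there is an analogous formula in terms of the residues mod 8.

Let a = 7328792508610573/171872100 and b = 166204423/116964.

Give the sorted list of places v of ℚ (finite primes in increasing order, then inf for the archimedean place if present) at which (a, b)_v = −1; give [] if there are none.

(a, b) ≡ (13, 69223) mod (ℚ^×)²; places V = {2, 3, 5, 7, 11, 13, 19, 23, 29, 31, ∞}.
(a,b)_2: α=-2, β=-2; u≡5, v≡7 (mod 8); ε(u)ε(v)=0·1, αω(v)=-2·0, βω(u)=-2·1; sum ≡ 0  ⇒  +1.
(a,b)_11: α=2, u≡2; β=1, v≡3 (mod 11); (2|11)=-1, (3|11)=+1; sign (−1)^0·-1^1·+1^2 = -1.
(a,b)_29: α=2, u≡20; β=1, v≡13 (mod 29); (20|29)=+1, (13|29)=+1; sign (−1)^0·+1^1·+1^2 = +1.
(a,b)_13: α=1, u≡10; β=0, v≡7 (mod 13); (10|13)=+1, (7|13)=-1; sign (−1)^0·+1^0·-1^1 = -1.
(a,b)_31: α=2, u≡23; β=1, v≡14 (mod 31); (23|31)=-1, (14|31)=+1; sign (−1)^0·-1^1·+1^2 = -1.
(a,b)_23: α=-2, u≡9; β=0, v≡16 (mod 23); (9|23)=+1, (16|23)=+1; sign (−1)^0·+1^0·+1^-2 = +1.
(a,b)_5: α=-2, u≡2; β=0, v≡2 (mod 5); (2|5)=-1, (2|5)=-1; sign (−1)^0·-1^0·-1^-2 = +1.
(a,b)_∞: sgn(13)=+, sgn(69223)=+, so +1.
(a,b)_3: α=-2, u≡1; β=-4, v≡1 (mod 3); (1|3)=+1, (1|3)=+1; sign (−1)^0·+1^-4·+1^-2 = +1.
(a,b)_19: α=-2, u≡13; β=-2, v≡4 (mod 19); (13|19)=-1, (4|19)=+1; sign (−1)^0·-1^-2·+1^-2 = +1.
(a,b)_7: α=8, u≡3; β=5, v≡5 (mod 7); (3|7)=-1, (5|7)=-1; sign (−1)^0·-1^5·-1^8 = -1.
|Ram(13, 69223)| = 4, even; anisotropic at {7, 11, 13, 31}.

[7, 11, 13, 31]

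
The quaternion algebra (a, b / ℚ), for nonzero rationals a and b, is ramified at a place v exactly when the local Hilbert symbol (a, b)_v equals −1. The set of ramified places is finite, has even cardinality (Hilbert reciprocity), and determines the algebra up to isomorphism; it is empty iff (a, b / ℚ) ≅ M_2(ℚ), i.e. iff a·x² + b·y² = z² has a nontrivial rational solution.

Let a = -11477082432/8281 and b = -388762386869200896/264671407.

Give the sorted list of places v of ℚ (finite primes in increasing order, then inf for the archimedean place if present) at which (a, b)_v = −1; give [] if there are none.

[2, 7, 23, inf]

Mod squares: a ≡ -1173, b ≡ -6902. Check v ∈ {∞, 2, 3, 7, 11, 13, 17, 23, 29, 43}.
v=17: a=17^3·(≡4), b=17^3·(≡15) mod 17; (4|17)=+1, (15|17)=+1; (−1)^{3·3·8}·(+1)^3·(+1)^3 = +1.
v=11: a=11^0·(≡1), b=11^-2·(≡7) mod 11; (1|11)=+1, (7|11)=-1; (−1)^{0·-2·5}·(+1)^-2·(-1)^0 = +1.
v=13: a=13^-2·(≡12), b=13^-2·(≡12) mod 13; (12|13)=+1, (12|13)=+1; (−1)^{-2·-2·6}·(+1)^-2·(+1)^-2 = +1.
v=3: a=3^1·(≡2), b=3^2·(≡1) mod 3; (2|3)=-1, (1|3)=+1; (−1)^{1·2·1}·(-1)^2·(+1)^1 = +1.
v=2: v_2(a)=6, v_2(b)=11; units ≡ 3, 5 (mod 8); ε·ε+αω+βω = 1·0+6·1+11·1 ≡ 1  ⇒  (a,b)_2 = -1.
v=∞: -1173 < 0 and -6902 < 0  ⇒  (a,b)_∞ = -1.
v=23: a=23^3·(≡3), b=23^6·(≡17) mod 23; (3|23)=+1, (17|23)=-1; (−1)^{3·6·11}·(+1)^6·(-1)^3 = -1.
v=7: a=7^-2·(≡3), b=7^-1·(≡4) mod 7; (3|7)=-1, (4|7)=+1; (−1)^{-2·-1·3}·(-1)^-1·(+1)^-2 = -1.
v=29: a=29^0·(≡16), b=29^1·(≡9) mod 29; (16|29)=+1, (9|29)=+1; (−1)^{0·1·14}·(+1)^1·(+1)^0 = +1.
v=43: a=43^0·(≡9), b=43^-2·(≡31) mod 43; (9|43)=+1, (31|43)=+1; (−1)^{0·-2·21}·(+1)^-2·(+1)^0 = +1.
(-1173, -6902 / ℚ) ramifies at {2, 7, 23, ∞}: a division algebra.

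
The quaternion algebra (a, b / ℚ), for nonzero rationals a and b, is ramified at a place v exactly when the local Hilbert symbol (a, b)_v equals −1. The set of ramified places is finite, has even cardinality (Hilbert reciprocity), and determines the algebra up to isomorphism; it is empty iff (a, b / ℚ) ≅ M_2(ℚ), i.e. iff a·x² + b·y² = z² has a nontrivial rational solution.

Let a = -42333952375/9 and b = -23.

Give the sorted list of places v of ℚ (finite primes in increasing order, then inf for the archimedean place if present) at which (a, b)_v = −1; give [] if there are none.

[5, 11, 37, inf]

(a, b) ≡ (-26455, -23) mod (ℚ^×)²; places V = {2, 3, 5, 11, 13, 23, 37, ∞}.
(a,b)_13: α=1, u≡2; β=0, v≡3 (mod 13); (2|13)=-1, (3|13)=+1; sign (−1)^0·-1^0·+1^1 = +1.
(a,b)_3: α=-2, u≡2; β=0, v≡1 (mod 3); (2|3)=-1, (1|3)=+1; sign (−1)^0·-1^0·+1^-2 = +1.
(a,b)_2: α=0, β=0; u≡1, v≡1 (mod 8); ε(u)ε(v)=0·0, αω(v)=0·0, βω(u)=0·0; sum ≡ 0  ⇒  +1.
(a,b)_∞: sgn(-26455)=−, sgn(-23)=−, so -1.
(a,b)_5: α=3, u≡4; β=0, v≡2 (mod 5); (4|5)=+1, (2|5)=-1; sign (−1)^0·+1^0·-1^3 = -1.
(a,b)_11: α=3, u≡5; β=0, v≡10 (mod 11); (5|11)=+1, (10|11)=-1; sign (−1)^0·+1^0·-1^3 = -1.
(a,b)_37: α=1, u≡21; β=0, v≡14 (mod 37); (21|37)=+1, (14|37)=-1; sign (−1)^0·+1^0·-1^1 = -1.
(a,b)_23: α=2, u≡1; β=1, v≡22 (mod 23); (1|23)=+1, (22|23)=-1; sign (−1)^0·+1^1·-1^2 = +1.
|Ram(-26455, -23)| = 4, even; anisotropic at {5, 11, 37, ∞}.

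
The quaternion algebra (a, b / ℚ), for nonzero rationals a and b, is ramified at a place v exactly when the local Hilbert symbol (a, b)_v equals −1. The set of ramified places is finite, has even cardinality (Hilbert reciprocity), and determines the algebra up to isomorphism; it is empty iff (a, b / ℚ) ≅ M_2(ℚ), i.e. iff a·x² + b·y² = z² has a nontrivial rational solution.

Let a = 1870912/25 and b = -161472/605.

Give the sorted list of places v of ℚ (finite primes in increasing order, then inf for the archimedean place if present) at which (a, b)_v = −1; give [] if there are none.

Mod squares: a ≡ 29233, b ≡ -15. Check v ∈ {∞, 2, 3, 5, 11, 23, 29, 31, 41}.
v=2: v_2(a)=6, v_2(b)=6; units ≡ 1, 1 (mod 8); ε·ε+αω+βω = 0·0+6·0+6·0 ≡ 0  ⇒  (a,b)_2 = +1.
v=∞: 29233 > 0 and -15 < 0  ⇒  (a,b)_∞ = +1.
v=11: a=11^0·(≡7), b=11^-2·(≡6) mod 11; (7|11)=-1, (6|11)=-1; (−1)^{0·-2·5}·(-1)^-2·(-1)^0 = +1.
v=41: a=41^1·(≡18), b=41^0·(≡26) mod 41; (18|41)=+1, (26|41)=-1; (−1)^{1·0·20}·(+1)^0·(-1)^1 = -1.
v=29: a=29^0·(≡13), b=29^2·(≡19) mod 29; (13|29)=+1, (19|29)=-1; (−1)^{0·2·14}·(+1)^2·(-1)^0 = +1.
v=5: a=5^-2·(≡2), b=5^-1·(≡3) mod 5; (2|5)=-1, (3|5)=-1; (−1)^{-2·-1·2}·(-1)^-1·(-1)^-2 = -1.
v=23: a=23^1·(≡8), b=23^0·(≡18) mod 23; (8|23)=+1, (18|23)=+1; (−1)^{1·0·11}·(+1)^0·(+1)^1 = +1.
v=3: a=3^0·(≡1), b=3^1·(≡1) mod 3; (1|3)=+1, (1|3)=+1; (−1)^{0·1·1}·(+1)^1·(+1)^0 = +1.
v=31: a=31^1·(≡6), b=31^0·(≡14) mod 31; (6|31)=-1, (14|31)=+1; (−1)^{1·0·15}·(-1)^0·(+1)^1 = +1.
(29233, -15 / ℚ) ramifies at {5, 41}: a division algebra.

[5, 41]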